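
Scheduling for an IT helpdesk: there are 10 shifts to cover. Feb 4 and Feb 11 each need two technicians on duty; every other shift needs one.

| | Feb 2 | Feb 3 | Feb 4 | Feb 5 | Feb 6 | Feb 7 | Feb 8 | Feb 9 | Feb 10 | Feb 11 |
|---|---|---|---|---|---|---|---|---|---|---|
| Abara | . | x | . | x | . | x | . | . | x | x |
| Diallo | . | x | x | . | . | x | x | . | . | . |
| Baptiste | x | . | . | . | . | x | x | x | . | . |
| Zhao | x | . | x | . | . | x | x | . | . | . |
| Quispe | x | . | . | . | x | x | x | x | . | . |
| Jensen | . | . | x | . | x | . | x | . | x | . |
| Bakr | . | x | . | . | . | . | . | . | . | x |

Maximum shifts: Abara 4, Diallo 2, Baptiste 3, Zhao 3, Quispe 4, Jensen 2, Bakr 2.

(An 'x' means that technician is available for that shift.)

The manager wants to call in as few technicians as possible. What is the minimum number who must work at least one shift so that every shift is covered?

5

12 slots to fill and no one can take more than 4, so at least ⌈12/4⌉ = 3 technicians are needed.
Shifts {Feb 4, Feb 9, Feb 11} need 5 slots, but among the technicians available for them (Abara, Diallo, Baptiste, Zhao, Quispe, Jensen, and Bakr) any 4 together supply at most 4. So 4 technicians are not enough.
Abara, Diallo, Baptiste, Jensen, and Bakr alone can cover everything: Feb 2→Baptiste, Feb 3→Abara, Feb 4→Diallo+Jensen, Feb 5→Abara, Feb 6→Jensen, Feb 7→Diallo, Feb 8→Baptiste, Feb 9→Baptiste, Feb 10→Abara, Feb 11→Abara+Bakr.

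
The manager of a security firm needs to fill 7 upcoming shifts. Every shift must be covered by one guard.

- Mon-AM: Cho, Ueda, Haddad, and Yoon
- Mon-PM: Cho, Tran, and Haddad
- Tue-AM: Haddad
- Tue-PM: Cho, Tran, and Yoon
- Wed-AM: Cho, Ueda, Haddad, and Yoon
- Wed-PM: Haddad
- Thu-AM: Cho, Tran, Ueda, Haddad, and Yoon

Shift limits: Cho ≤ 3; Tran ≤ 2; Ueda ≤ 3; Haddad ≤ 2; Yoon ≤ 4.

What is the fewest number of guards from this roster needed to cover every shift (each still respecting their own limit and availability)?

7 slots to fill and no one can take more than 4, so at least ⌈7/4⌉ = 2 guards are needed.
No set of 2 guards can cover every shift (each such set leaves at least one shift with no one available or exceeds a cap).
Cho, Tran, and Haddad alone can cover everything: Mon-AM→Cho, Mon-PM→Tran, Tue-AM→Haddad, Tue-PM→Cho, Wed-AM→Cho, Wed-PM→Haddad, Thu-AM→Tran.

3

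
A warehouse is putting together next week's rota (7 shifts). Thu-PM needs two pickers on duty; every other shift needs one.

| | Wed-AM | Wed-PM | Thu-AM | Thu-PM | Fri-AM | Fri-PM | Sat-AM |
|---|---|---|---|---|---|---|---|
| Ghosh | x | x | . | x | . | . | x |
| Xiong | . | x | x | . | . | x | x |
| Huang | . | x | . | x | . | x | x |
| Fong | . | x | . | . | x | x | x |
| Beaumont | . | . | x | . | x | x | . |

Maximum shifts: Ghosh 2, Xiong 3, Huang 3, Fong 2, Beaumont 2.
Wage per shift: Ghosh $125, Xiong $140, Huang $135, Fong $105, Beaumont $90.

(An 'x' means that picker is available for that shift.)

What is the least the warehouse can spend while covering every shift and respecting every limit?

Wed-AM can only be covered by Ghosh, so that assignment is forced.
Thu-PM can only be covered by Ghosh and Huang, so that assignment is forced.
Picking the cheapest available picker for each shift independently would cost $865, but that ignores the shift limits.
An optimal schedule: Wed-AM→Ghosh, Wed-PM→Fong, Thu-AM→Beaumont, Thu-PM→Ghosh+Huang, Fri-AM→Beaumont, Fri-PM→Fong, Sat-AM→Huang.
Total: 125 + 105 + 90 + 125 + 135 + 90 + 105 + 135 = $910.

$910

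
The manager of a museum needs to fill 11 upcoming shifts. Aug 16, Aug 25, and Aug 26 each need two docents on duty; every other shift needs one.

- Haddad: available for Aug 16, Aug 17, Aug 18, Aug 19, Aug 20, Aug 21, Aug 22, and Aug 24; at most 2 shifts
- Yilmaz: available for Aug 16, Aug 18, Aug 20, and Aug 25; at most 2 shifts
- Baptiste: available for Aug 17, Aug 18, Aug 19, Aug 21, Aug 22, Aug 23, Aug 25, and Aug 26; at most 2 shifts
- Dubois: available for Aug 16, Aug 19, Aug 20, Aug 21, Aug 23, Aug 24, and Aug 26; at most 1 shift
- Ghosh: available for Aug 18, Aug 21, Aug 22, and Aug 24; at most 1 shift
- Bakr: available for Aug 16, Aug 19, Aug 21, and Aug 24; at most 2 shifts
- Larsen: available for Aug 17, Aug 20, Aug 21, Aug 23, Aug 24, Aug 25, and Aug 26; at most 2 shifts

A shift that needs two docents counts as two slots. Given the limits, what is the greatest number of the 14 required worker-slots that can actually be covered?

Total capacity across all docents is 2+2+2+1+1+2+2 = 12, and 14 slots are needed, so at most 12 can be filled.
An assignment achieving 12: Aug 16→Yilmaz+Bakr, Aug 17→Haddad, Aug 18→Ghosh, Aug 19→Bakr, Aug 20→Larsen, Aug 22→Haddad, Aug 23→Baptiste, Aug 25→Yilmaz+Baptiste, Aug 26→Dubois+Larsen.
Loads: Haddad 2/2, Yilmaz 2/2, Baptiste 2/2, Dubois 1/1, Ghosh 1/1, Bakr 2/2, Larsen 2/2.

12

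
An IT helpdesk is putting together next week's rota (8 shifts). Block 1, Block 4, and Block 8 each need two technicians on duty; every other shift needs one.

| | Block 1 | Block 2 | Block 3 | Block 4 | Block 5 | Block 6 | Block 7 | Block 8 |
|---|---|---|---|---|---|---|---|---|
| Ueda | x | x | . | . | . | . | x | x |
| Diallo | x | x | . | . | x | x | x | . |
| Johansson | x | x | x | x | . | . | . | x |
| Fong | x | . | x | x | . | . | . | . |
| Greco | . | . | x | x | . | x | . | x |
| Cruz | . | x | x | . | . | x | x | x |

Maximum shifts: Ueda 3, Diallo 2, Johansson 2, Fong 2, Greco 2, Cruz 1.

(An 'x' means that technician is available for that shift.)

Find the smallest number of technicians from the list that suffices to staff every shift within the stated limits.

5

11 slots to fill and no one can take more than 3, so at least ⌈11/3⌉ = 4 technicians are needed.
Any 4 technicians together have capacity at most 3+2+2+2 = 9 < 11 slots, so 4 can never suffice.
Ueda, Diallo, Johansson, Fong, and Greco alone can cover everything: Block 1→Johansson+Fong, Block 2→Ueda, Block 3→Johansson, Block 4→Fong+Greco, Block 5→Diallo, Block 6→Diallo, Block 7→Ueda, Block 8→Ueda+Greco.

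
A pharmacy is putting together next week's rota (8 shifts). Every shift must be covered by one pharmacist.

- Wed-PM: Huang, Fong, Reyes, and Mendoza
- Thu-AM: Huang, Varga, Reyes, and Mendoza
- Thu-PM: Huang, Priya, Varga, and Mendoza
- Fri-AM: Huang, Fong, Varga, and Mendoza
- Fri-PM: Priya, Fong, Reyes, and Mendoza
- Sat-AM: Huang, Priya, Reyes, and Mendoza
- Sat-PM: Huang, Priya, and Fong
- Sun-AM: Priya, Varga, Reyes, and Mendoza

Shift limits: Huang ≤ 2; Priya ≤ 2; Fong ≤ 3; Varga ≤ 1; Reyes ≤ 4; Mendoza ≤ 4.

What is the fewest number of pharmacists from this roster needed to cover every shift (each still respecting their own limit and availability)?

8 slots to fill and no one can take more than 4, so at least ⌈8/4⌉ = 2 pharmacists are needed.
No set of 2 pharmacists can cover every shift (each such set leaves at least one shift with no one available or exceeds a cap).
Huang, Priya, and Reyes alone can cover everything: Wed-PM→Huang, Thu-AM→Reyes, Thu-PM→Priya, Fri-AM→Huang, Fri-PM→Reyes, Sat-AM→Reyes, Sat-PM→Priya, Sun-AM→Reyes.

3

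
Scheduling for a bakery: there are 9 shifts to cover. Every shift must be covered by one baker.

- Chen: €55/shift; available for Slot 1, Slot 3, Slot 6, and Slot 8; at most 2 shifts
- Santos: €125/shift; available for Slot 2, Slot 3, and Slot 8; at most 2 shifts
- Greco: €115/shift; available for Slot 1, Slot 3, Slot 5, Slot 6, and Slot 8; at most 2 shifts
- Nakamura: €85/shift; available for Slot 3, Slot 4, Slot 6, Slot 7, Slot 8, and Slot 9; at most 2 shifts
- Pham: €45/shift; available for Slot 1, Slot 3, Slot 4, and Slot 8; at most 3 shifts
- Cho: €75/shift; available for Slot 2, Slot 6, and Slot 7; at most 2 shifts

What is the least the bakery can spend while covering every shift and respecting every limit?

€595

Slot 5 can only be covered by Greco, so that assignment is forced.
Slot 9 can only be covered by Nakamura, so that assignment is forced.
Picking the cheapest available baker for each shift independently would cost €585, but that ignores the shift limits.
An optimal schedule: Slot 1→Pham, Slot 2→Cho, Slot 3→Pham, Slot 4→Pham, Slot 5→Greco, Slot 6→Chen, Slot 7→Cho, Slot 8→Chen, Slot 9→Nakamura.
Total: 45 + 75 + 45 + 45 + 115 + 55 + 75 + 55 + 85 = €595.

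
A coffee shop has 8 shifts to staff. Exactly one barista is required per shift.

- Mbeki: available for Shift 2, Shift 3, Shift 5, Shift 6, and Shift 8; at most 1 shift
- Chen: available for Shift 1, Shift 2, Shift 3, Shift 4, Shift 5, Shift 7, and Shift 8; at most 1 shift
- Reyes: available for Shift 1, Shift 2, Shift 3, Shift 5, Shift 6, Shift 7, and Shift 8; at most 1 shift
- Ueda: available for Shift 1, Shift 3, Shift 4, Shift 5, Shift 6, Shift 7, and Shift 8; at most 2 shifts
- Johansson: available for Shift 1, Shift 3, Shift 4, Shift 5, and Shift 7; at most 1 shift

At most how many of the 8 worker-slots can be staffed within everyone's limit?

Total capacity across all baristas is 1+1+1+2+1 = 6, and 8 slots are needed, so at most 6 can be filled.
An assignment achieving 6: Shift 1→Ueda, Shift 2→Mbeki, Shift 3→Johansson, Shift 4→Chen, Shift 6→Reyes, Shift 7→Ueda.
Loads: Mbeki 1/1, Chen 1/1, Reyes 1/1, Ueda 2/2, Johansson 1/1.

6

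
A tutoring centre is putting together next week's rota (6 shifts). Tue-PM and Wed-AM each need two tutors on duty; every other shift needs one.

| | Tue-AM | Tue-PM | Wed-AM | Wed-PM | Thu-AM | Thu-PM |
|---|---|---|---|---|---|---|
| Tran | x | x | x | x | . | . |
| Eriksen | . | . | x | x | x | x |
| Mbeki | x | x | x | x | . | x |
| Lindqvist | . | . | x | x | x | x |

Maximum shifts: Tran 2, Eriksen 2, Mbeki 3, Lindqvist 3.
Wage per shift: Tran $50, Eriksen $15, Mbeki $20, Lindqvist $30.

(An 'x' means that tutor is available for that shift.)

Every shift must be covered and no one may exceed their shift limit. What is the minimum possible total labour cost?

$200

Tue-PM can only be covered by Tran and Mbeki, so that assignment is forced.
Picking the cheapest available tutor for each shift independently would cost $170, but that ignores the shift limits.
An optimal schedule: Tue-AM→Mbeki, Tue-PM→Mbeki+Tran, Wed-AM→Mbeki+Lindqvist, Wed-PM→Lindqvist, Thu-AM→Eriksen, Thu-PM→Eriksen.
Total: 20 + 20 + 50 + 20 + 30 + 30 + 15 + 15 = $200.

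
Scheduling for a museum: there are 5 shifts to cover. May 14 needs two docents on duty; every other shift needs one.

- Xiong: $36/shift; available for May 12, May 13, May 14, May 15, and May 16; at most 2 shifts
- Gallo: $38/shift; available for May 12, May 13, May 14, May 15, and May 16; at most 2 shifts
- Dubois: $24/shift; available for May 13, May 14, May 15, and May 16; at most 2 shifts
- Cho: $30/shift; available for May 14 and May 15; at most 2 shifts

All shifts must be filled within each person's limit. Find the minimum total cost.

$180

Picking the cheapest available docent for each shift independently would cost $162, but that ignores the shift limits.
An optimal schedule: May 12→Xiong, May 13→Dubois, May 14→Cho+Xiong, May 15→Cho, May 16→Dubois.
Total: 36 + 24 + 30 + 36 + 30 + 24 = $180.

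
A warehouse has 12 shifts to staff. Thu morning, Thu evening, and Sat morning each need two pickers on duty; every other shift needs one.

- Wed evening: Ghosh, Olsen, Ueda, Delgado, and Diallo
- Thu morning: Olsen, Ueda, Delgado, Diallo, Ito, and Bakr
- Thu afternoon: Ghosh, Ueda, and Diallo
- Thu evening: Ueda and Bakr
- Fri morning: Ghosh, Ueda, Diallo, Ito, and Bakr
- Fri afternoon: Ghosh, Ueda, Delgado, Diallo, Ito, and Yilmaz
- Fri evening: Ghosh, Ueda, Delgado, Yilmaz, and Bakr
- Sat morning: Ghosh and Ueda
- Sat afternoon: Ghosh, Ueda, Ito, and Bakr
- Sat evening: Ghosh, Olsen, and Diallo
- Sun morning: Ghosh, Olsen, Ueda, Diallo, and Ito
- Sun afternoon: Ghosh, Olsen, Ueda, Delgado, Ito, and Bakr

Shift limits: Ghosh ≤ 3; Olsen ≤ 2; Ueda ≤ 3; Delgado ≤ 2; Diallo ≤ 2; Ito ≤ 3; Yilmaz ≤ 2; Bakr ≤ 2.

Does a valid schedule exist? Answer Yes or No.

Yes

Thu evening can only be covered by Ueda and Bakr, so that assignment is forced.
Sat morning can only be covered by Ghosh and Ueda, so that assignment is forced.
One valid schedule: Wed evening→Olsen, Thu morning→Diallo+Ito, Thu afternoon→Ghosh, Thu evening→Ueda+Bakr, Fri morning→Diallo, Fri afternoon→Delgado, Fri evening→Delgado, Sat morning→Ghosh+Ueda, Sat afternoon→Ueda, Sat evening→Ghosh, Sun morning→Olsen, Sun afternoon→Ito.
Loads: Ghosh 3/3, Olsen 2/2, Ueda 3/3, Delgado 2/2, Diallo 2/2, Ito 2/3, Yilmaz 0/2, Bakr 1/2 — all within limits.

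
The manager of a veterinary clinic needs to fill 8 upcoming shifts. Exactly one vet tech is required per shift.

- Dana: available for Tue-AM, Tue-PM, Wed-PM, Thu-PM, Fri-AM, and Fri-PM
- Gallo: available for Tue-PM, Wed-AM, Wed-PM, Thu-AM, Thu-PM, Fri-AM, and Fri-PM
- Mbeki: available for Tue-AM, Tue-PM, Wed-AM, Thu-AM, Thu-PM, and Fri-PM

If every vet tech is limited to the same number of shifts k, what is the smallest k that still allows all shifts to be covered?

With 3 vet techs and 8 worker-slots to fill, someone must work at least ⌈8/3⌉ = 3 shifts, so k ≥ 3.
k = 3 works: Tue-AM→Dana, Tue-PM→Gallo, Wed-AM→Gallo, Wed-PM→Dana, Thu-AM→Gallo, Thu-PM→Mbeki, Fri-AM→Dana, Fri-PM→Mbeki.
Loads: Dana 3, Gallo 3, Mbeki 2 — all ≤ 3.

3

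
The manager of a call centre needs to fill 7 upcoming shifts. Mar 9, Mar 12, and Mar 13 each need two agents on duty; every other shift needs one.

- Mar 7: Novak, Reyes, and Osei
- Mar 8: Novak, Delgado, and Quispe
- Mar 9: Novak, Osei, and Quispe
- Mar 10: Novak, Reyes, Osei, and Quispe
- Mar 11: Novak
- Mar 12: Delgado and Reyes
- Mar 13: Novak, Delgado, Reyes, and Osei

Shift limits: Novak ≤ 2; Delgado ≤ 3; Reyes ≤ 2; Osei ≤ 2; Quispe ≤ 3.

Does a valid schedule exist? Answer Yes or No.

Mar 11 can only be covered by Novak, so that assignment is forced.
Mar 12 can only be covered by Delgado and Reyes, so that assignment is forced.
One valid schedule: Mar 7→Novak, Mar 8→Delgado, Mar 9→Osei+Quispe, Mar 10→Reyes, Mar 11→Novak, Mar 12→Delgado+Reyes, Mar 13→Delgado+Osei.
Loads: Novak 2/2, Delgado 3/3, Reyes 2/2, Osei 2/2, Quispe 1/3 — all within limits.

Yes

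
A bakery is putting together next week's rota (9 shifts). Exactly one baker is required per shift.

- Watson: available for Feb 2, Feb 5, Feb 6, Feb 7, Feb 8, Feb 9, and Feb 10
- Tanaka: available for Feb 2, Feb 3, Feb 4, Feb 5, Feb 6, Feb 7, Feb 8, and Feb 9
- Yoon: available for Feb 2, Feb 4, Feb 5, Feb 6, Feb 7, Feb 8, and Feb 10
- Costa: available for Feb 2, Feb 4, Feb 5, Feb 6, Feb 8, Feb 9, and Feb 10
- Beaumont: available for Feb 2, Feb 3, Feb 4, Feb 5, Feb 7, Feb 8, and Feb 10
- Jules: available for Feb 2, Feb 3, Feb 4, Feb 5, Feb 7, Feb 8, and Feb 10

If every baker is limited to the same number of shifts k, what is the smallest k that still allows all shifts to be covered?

With 6 bakers and 9 worker-slots to fill, someone must work at least ⌈9/6⌉ = 2 shifts, so k ≥ 2.
k = 2 works: Feb 2→Costa, Feb 3→Tanaka, Feb 4→Tanaka, Feb 5→Costa, Feb 6→Watson, Feb 7→Yoon, Feb 8→Beaumont, Feb 9→Watson, Feb 10→Yoon.
Loads: Watson 2, Tanaka 2, Yoon 2, Costa 2, Beaumont 1, Jules 0 — all ≤ 2.

2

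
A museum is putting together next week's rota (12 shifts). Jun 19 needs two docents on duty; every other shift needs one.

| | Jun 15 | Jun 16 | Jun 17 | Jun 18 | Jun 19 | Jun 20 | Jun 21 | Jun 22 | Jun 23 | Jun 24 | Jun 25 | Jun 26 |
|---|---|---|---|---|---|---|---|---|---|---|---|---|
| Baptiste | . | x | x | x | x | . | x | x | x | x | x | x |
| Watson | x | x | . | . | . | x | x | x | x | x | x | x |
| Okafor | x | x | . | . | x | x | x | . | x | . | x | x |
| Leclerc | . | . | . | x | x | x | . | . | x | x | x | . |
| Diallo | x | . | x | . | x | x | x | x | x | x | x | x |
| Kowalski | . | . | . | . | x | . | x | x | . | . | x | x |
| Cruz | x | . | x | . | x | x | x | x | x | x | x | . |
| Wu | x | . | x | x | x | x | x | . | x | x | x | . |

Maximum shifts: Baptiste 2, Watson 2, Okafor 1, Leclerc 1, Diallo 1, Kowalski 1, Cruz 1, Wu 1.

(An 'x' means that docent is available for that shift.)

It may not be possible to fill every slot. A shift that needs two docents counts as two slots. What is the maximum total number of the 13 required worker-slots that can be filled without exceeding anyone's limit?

10

Total capacity across all docents is 2+2+1+1+1+1+1+1 = 10, and 13 slots are needed, so at most 10 can be filled.
An assignment achieving 10: Jun 15→Watson, Jun 16→Baptiste, Jun 17→Diallo, Jun 18→Baptiste, Jun 19→Kowalski+Wu, Jun 20→Leclerc, Jun 22→Watson, Jun 24→Cruz, Jun 26→Okafor.
Loads: Baptiste 2/2, Watson 2/2, Okafor 1/1, Leclerc 1/1, Diallo 1/1, Kowalski 1/1, Cruz 1/1, Wu 1/1.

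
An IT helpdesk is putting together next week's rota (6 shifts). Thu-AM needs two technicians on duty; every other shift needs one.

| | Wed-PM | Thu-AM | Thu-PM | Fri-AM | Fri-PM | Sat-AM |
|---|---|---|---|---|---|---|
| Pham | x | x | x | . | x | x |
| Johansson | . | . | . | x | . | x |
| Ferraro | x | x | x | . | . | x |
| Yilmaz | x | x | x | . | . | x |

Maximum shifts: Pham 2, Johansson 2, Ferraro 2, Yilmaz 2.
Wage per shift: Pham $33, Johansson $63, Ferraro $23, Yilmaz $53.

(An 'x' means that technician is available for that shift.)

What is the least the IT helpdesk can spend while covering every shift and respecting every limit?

Fri-AM can only be covered by Johansson, so that assignment is forced.
Fri-PM can only be covered by Pham, so that assignment is forced.
Picking the cheapest available technician for each shift independently would cost $221, but that ignores the shift limits.
An optimal schedule: Wed-PM→Ferraro, Thu-AM→Ferraro+Pham, Thu-PM→Yilmaz, Fri-AM→Johansson, Fri-PM→Pham, Sat-AM→Yilmaz.
Total: 23 + 23 + 33 + 53 + 63 + 33 + 53 = $281.

$281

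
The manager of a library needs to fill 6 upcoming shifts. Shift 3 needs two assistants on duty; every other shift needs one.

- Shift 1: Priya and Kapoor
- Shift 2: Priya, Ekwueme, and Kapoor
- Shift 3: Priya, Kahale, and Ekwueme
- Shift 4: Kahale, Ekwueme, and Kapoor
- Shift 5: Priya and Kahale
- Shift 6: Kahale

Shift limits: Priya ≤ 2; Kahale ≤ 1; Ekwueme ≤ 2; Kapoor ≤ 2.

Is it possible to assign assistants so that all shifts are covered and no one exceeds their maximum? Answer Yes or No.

Yes

Shift 6 can only be covered by Kahale, so that assignment is forced.
One valid schedule: Shift 1→Kapoor, Shift 2→Ekwueme, Shift 3→Priya+Ekwueme, Shift 4→Kapoor, Shift 5→Priya, Shift 6→Kahale.
Loads: Priya 2/2, Kahale 1/1, Ekwueme 2/2, Kapoor 2/2 — all within limits.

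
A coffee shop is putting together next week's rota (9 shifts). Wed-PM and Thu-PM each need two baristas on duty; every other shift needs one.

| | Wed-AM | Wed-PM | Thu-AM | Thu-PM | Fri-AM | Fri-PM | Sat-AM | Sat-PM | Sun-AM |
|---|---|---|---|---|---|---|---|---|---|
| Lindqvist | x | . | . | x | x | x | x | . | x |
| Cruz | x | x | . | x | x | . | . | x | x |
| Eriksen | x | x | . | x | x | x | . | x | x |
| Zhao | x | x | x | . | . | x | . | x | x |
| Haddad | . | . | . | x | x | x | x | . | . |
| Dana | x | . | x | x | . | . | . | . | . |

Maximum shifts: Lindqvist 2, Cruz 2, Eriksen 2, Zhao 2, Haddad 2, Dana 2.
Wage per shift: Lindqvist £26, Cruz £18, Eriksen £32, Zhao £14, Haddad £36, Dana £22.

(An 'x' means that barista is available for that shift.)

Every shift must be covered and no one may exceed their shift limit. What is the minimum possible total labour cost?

Picking the cheapest available barista for each shift independently would cost £186, but that ignores the shift limits.
An optimal schedule: Wed-AM→Dana, Wed-PM→Cruz+Eriksen, Thu-AM→Zhao, Thu-PM→Haddad+Dana, Fri-AM→Lindqvist, Fri-PM→Eriksen, Sat-AM→Lindqvist, Sat-PM→Cruz, Sun-AM→Zhao.
Total: 22 + 18 + 32 + 14 + 36 + 22 + 26 + 32 + 26 + 18 + 14 = £260.

£260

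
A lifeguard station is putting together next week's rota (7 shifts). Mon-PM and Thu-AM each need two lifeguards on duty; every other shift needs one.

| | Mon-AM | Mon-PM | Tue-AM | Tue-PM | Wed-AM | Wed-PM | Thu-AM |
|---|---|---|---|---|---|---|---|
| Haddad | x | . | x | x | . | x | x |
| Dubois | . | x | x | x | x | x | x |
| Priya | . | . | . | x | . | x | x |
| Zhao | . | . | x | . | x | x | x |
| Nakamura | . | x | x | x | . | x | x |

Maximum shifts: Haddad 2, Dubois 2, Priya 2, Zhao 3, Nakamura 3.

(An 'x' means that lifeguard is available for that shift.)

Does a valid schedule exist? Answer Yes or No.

Yes

Mon-AM can only be covered by Haddad, so that assignment is forced.
Mon-PM can only be covered by Dubois and Nakamura, so that assignment is forced.
One valid schedule: Mon-AM→Haddad, Mon-PM→Dubois+Nakamura, Tue-AM→Haddad, Tue-PM→Priya, Wed-AM→Dubois, Wed-PM→Priya, Thu-AM→Zhao+Nakamura.
Loads: Haddad 2/2, Dubois 2/2, Priya 2/2, Zhao 1/3, Nakamura 2/3 — all within limits.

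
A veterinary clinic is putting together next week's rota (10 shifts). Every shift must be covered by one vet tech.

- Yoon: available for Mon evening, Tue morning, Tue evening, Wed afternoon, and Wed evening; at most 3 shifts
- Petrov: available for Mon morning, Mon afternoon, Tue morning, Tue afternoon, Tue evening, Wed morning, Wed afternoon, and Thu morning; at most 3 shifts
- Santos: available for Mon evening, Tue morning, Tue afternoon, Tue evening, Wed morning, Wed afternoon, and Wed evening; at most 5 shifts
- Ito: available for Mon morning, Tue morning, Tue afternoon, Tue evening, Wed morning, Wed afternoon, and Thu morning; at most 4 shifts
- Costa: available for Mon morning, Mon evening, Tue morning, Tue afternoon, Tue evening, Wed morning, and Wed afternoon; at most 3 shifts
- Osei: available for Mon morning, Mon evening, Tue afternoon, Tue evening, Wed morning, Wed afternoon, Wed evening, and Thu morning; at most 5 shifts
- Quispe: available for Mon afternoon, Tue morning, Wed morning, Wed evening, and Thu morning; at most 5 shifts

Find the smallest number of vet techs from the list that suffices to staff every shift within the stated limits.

2

10 slots to fill and no one can take more than 5, so at least ⌈10/5⌉ = 2 vet techs are needed.
Osei and Quispe alone can cover everything: Mon morning→Osei, Mon afternoon→Quispe, Mon evening→Osei, Tue morning→Quispe, Tue afternoon→Osei, Tue evening→Osei, Wed morning→Quispe, Wed afternoon→Osei, Wed evening→Quispe, Thu morning→Quispe.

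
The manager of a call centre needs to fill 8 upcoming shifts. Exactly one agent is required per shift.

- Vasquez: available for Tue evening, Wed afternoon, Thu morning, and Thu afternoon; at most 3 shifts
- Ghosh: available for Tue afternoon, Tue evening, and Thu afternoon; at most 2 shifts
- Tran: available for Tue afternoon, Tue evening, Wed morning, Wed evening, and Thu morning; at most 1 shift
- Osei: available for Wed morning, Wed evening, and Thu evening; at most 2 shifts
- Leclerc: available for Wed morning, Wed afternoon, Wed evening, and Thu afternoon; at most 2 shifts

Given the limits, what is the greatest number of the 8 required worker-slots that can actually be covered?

8

Total capacity across all agents is 3+2+1+2+2 = 10, and 8 slots are needed, so at most 8 can be filled.
An assignment achieving 8: Tue afternoon→Ghosh, Tue evening→Vasquez, Wed morning→Tran, Wed afternoon→Vasquez, Wed evening→Osei, Thu morning→Vasquez, Thu afternoon→Ghosh, Thu evening→Osei.
Loads: Vasquez 3/3, Ghosh 2/2, Tran 1/1, Osei 2/2, Leclerc 0/2.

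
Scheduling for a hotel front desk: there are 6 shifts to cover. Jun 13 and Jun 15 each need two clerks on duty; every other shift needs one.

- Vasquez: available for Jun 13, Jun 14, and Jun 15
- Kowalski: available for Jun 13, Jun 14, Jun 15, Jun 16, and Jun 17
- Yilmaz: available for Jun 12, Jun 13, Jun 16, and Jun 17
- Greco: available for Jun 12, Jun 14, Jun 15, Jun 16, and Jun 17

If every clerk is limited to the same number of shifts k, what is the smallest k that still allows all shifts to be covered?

2

With 4 clerks and 8 worker-slots to fill, someone must work at least ⌈8/4⌉ = 2 shifts, so k ≥ 2.
k = 2 works: Jun 12→Yilmaz, Jun 13→Vasquez+Kowalski, Jun 14→Vasquez, Jun 15→Kowalski+Greco, Jun 16→Yilmaz, Jun 17→Greco.
Loads: Vasquez 2, Kowalski 2, Yilmaz 2, Greco 2 — all ≤ 2.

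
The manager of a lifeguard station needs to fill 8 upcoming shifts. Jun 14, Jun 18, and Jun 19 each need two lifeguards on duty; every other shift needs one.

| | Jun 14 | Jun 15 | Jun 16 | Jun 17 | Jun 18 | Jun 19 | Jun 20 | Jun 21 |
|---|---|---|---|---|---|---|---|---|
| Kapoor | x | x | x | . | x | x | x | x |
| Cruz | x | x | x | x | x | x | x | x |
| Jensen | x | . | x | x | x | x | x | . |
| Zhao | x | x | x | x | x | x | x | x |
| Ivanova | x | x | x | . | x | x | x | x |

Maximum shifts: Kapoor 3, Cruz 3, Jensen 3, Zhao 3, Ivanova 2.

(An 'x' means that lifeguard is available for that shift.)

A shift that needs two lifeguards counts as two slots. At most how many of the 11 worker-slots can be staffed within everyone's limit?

Total capacity across all lifeguards is 3+3+3+3+2 = 14, and 11 slots are needed, so at most 11 can be filled.
An assignment achieving 11: Jun 14→Kapoor+Cruz, Jun 15→Kapoor, Jun 16→Cruz, Jun 17→Cruz, Jun 18→Jensen+Zhao, Jun 19→Jensen+Zhao, Jun 20→Jensen, Jun 21→Kapoor.
Loads: Kapoor 3/3, Cruz 3/3, Jensen 3/3, Zhao 2/3, Ivanova 0/2.

11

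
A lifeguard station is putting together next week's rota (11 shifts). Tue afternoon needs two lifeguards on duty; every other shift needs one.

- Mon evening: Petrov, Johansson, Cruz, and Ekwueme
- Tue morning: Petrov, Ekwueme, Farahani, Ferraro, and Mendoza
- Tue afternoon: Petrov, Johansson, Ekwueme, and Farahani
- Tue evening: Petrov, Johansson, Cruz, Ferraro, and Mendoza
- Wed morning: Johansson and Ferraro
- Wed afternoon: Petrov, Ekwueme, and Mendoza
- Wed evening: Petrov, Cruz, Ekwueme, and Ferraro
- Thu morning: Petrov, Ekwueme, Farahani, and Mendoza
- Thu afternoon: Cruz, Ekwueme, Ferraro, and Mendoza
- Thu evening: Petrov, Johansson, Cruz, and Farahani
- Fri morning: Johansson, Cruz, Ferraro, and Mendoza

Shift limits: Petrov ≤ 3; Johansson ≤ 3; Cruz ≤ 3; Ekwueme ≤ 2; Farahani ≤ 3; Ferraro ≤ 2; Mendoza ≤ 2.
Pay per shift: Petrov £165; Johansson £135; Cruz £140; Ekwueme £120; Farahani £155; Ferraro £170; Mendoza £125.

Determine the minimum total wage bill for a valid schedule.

Picking the cheapest available lifeguard for each shift independently would cost £1495, but that ignores the shift limits.
An optimal schedule: Mon evening→Ekwueme, Tue morning→Farahani, Tue afternoon→Johansson+Farahani, Tue evening→Cruz, Wed morning→Johansson, Wed afternoon→Ekwueme, Wed evening→Cruz, Thu morning→Mendoza, Thu afternoon→Mendoza, Thu evening→Johansson, Fri morning→Cruz.
Total: 120 + 155 + 135 + 155 + 140 + 135 + 120 + 140 + 125 + 125 + 135 + 140 = £1625.

£1625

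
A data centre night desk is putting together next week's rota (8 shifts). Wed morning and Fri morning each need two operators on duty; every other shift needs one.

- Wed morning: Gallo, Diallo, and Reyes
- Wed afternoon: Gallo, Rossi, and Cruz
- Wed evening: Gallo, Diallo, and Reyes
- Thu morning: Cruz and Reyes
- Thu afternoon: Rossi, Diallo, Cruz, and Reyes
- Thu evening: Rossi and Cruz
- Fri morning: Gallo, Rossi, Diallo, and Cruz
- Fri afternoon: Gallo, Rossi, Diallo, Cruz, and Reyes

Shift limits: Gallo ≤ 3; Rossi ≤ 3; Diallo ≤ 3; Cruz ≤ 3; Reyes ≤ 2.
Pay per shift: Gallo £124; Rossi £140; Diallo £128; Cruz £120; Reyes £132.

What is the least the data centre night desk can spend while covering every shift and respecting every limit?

£1248

Picking the cheapest available operator for each shift independently would cost £1220, but that ignores the shift limits.
An optimal schedule: Wed morning→Gallo+Diallo, Wed afternoon→Cruz, Wed evening→Gallo, Thu morning→Cruz, Thu afternoon→Diallo, Thu evening→Cruz, Fri morning→Gallo+Diallo, Fri afternoon→Reyes.
Total: 124 + 128 + 120 + 124 + 120 + 128 + 120 + 124 + 128 + 132 = £1248.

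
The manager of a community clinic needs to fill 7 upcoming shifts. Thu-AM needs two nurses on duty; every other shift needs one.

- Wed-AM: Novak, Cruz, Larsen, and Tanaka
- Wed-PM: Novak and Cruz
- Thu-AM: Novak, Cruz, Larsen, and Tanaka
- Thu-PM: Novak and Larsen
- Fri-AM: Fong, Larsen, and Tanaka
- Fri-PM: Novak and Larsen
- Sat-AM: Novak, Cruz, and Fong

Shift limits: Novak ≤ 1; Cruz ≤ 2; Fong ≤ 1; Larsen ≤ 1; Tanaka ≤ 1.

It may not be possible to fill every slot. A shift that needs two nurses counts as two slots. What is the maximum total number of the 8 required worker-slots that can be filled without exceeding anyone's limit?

Total capacity across all nurses is 1+2+1+1+1 = 6, and 8 slots are needed, so at most 6 can be filled.
An assignment achieving 6: Wed-AM→Cruz, Wed-PM→Novak, Thu-AM→Tanaka, Thu-PM→Larsen, Fri-AM→Fong, Sat-AM→Cruz.
Loads: Novak 1/1, Cruz 2/2, Fong 1/1, Larsen 1/1, Tanaka 1/1.

6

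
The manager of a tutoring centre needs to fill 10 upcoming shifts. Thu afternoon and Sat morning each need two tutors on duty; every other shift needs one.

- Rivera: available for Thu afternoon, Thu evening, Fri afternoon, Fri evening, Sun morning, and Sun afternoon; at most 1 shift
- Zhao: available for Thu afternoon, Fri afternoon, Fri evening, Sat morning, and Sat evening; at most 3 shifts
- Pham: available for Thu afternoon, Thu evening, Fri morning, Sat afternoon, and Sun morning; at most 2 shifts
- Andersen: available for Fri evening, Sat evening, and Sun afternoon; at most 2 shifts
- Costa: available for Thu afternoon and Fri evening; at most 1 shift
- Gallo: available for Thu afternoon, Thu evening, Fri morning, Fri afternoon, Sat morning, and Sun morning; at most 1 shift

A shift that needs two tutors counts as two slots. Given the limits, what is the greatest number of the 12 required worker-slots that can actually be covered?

10

Total capacity across all tutors is 1+3+2+2+1+1 = 10, and 12 slots are needed, so at most 10 can be filled.
An assignment achieving 10: Thu afternoon→Costa, Thu evening→Rivera, Fri morning→Pham, Fri afternoon→Zhao, Fri evening→Andersen, Sat morning→Zhao+Gallo, Sat afternoon→Pham, Sat evening→Zhao, Sun afternoon→Andersen.
Loads: Rivera 1/1, Zhao 3/3, Pham 2/2, Andersen 2/2, Costa 1/1, Gallo 1/1.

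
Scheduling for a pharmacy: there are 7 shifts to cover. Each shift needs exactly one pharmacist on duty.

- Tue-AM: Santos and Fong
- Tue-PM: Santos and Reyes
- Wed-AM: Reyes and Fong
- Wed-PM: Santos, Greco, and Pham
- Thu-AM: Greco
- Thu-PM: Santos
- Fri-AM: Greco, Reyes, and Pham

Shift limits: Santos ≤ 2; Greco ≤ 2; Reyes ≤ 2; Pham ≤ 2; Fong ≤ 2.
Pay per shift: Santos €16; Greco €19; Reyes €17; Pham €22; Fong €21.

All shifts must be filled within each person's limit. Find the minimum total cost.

€125

Thu-AM can only be covered by Greco, so that assignment is forced.
Thu-PM can only be covered by Santos, so that assignment is forced.
Picking the cheapest available pharmacist for each shift independently would cost €117, but that ignores the shift limits.
An optimal schedule: Tue-AM→Santos, Tue-PM→Reyes, Wed-AM→Fong, Wed-PM→Greco, Thu-AM→Greco, Thu-PM→Santos, Fri-AM→Reyes.
Total: 16 + 17 + 21 + 19 + 19 + 16 + 17 = €125.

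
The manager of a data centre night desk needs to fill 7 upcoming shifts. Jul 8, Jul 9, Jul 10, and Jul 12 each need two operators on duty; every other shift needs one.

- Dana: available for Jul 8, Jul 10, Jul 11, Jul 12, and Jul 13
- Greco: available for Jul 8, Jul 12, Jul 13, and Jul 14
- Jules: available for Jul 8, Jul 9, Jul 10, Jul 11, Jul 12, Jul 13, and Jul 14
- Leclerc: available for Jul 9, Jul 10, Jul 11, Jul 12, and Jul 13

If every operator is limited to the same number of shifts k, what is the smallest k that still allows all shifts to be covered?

With 4 operators and 11 worker-slots to fill, someone must work at least ⌈11/4⌉ = 3 shifts, so k ≥ 3.
k = 3 works: Jul 8→Dana+Greco, Jul 9→Jules+Leclerc, Jul 10→Dana+Jules, Jul 11→Dana, Jul 12→Jules+Leclerc, Jul 13→Greco, Jul 14→Greco.
Loads: Dana 3, Greco 3, Jules 3, Leclerc 2 — all ≤ 3.

3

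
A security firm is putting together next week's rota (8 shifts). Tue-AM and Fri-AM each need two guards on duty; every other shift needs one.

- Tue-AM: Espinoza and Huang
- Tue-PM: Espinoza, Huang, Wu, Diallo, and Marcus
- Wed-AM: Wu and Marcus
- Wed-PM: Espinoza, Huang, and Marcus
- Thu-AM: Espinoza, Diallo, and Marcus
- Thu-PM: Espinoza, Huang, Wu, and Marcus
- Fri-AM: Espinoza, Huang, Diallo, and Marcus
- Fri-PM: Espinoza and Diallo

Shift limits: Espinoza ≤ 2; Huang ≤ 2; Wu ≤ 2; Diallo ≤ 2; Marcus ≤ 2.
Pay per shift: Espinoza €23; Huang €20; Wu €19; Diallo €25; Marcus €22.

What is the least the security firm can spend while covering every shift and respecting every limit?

€218

Tue-AM can only be covered by Espinoza and Huang, so that assignment is forced.
Picking the cheapest available guard for each shift independently would cost €207, but that ignores the shift limits.
An optimal schedule: Tue-AM→Espinoza+Huang, Tue-PM→Marcus, Wed-AM→Wu, Wed-PM→Huang, Thu-AM→Diallo, Thu-PM→Wu, Fri-AM→Diallo+Marcus, Fri-PM→Espinoza.
Total: 23 + 20 + 22 + 19 + 20 + 25 + 19 + 25 + 22 + 23 = €218.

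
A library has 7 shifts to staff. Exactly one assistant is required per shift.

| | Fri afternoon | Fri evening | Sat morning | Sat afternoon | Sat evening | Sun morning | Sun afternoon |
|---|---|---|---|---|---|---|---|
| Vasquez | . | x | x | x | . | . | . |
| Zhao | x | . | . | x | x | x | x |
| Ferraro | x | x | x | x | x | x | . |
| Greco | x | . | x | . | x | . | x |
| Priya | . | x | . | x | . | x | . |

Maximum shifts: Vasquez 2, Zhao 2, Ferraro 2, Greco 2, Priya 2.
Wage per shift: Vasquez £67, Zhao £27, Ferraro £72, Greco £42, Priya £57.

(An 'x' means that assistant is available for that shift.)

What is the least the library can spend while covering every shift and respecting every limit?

£319

Picking the cheapest available assistant for each shift independently would cost £234, but that ignores the shift limits.
An optimal schedule: Fri afternoon→Zhao, Fri evening→Priya, Sat morning→Greco, Sat afternoon→Vasquez, Sat evening→Greco, Sun morning→Priya, Sun afternoon→Zhao.
Total: 27 + 57 + 42 + 67 + 42 + 57 + 27 = £319.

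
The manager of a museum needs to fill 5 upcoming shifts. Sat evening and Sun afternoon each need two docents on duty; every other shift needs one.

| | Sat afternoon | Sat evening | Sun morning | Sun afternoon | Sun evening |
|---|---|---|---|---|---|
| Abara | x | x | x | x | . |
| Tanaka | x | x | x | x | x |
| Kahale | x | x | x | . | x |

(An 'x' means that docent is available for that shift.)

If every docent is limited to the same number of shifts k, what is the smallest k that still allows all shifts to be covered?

With 3 docents and 7 worker-slots to fill, someone must work at least ⌈7/3⌉ = 3 shifts, so k ≥ 3.
k = 3 works: Sat afternoon→Abara, Sat evening→Abara+Tanaka, Sun morning→Kahale, Sun afternoon→Abara+Tanaka, Sun evening→Tanaka.
Loads: Abara 3, Tanaka 3, Kahale 1 — all ≤ 3.

3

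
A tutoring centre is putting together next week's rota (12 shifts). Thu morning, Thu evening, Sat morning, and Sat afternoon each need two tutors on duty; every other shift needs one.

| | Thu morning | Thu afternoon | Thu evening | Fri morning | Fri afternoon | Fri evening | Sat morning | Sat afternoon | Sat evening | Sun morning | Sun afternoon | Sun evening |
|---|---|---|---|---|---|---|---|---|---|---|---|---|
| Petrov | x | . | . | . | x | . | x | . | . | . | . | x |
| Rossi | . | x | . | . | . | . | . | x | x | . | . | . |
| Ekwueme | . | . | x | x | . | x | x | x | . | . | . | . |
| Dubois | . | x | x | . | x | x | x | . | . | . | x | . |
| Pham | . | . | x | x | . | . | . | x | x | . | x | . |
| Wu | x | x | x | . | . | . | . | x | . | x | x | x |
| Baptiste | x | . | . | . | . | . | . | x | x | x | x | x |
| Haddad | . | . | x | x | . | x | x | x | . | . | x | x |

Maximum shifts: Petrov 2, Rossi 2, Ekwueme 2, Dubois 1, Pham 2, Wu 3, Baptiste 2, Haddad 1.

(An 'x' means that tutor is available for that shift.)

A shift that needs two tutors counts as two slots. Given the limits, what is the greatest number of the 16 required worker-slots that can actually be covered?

15

Total capacity across all tutors is 2+2+2+1+2+3+2+1 = 15, and 16 slots are needed, so at most 15 can be filled.
An assignment achieving 15: Thu morning→Petrov+Wu, Thu afternoon→Rossi, Thu evening→Pham, Fri morning→Ekwueme, Fri afternoon→Petrov, Fri evening→Ekwueme, Sat morning→Dubois+Haddad, Sat afternoon→Pham+Baptiste, Sat evening→Rossi, Sun morning→Wu, Sun afternoon→Baptiste, Sun evening→Wu.
Loads: Petrov 2/2, Rossi 2/2, Ekwueme 2/2, Dubois 1/1, Pham 2/2, Wu 3/3, Baptiste 2/2, Haddad 1/1.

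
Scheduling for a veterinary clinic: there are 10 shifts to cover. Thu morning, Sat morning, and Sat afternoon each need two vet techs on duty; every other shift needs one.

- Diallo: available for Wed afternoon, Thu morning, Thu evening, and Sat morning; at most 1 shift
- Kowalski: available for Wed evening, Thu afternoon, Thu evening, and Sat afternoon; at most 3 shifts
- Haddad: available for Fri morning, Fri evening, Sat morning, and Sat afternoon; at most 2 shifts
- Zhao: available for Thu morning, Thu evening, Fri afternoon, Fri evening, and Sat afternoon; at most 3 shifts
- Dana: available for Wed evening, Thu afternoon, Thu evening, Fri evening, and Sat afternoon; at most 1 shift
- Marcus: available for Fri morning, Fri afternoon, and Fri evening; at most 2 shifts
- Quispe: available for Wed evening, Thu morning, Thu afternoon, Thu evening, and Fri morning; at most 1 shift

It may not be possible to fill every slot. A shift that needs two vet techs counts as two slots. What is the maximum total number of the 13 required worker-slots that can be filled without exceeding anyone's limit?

Total capacity across all vet techs is 1+3+2+3+1+2+1 = 13, and 13 slots are needed, so at most 13 can be filled.
Shifts {Wed afternoon, Sat morning} need 3 slots but only Diallo and Haddad are available for them, supplying at most 2 — so at least 1 slot must go unfilled.
An assignment achieving 12: Wed afternoon→Diallo, Wed evening→Kowalski, Thu morning→Zhao+Quispe, Thu afternoon→Kowalski, Thu evening→Dana, Fri morning→Haddad, Fri afternoon→Zhao, Fri evening→Marcus, Sat morning→Haddad, Sat afternoon→Kowalski+Zhao.
Loads: Diallo 1/1, Kowalski 3/3, Haddad 2/2, Zhao 3/3, Dana 1/1, Marcus 1/2, Quispe 1/1.

12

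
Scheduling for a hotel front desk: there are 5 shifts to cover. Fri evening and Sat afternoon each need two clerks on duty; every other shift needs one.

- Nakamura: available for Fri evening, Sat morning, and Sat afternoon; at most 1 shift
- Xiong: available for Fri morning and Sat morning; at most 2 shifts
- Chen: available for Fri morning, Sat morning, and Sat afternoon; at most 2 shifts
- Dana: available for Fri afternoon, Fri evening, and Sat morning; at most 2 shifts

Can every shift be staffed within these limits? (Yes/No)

No

Total capacity is 7 and 7 slots are needed, so capacity alone doesn't rule it out.
Shifts {Fri evening, Sat afternoon} need 4 worker-slots in total, but the clerks available for any of those shifts (Nakamura, Chen, and Dana) can supply at most 3 among them. So no valid schedule exists.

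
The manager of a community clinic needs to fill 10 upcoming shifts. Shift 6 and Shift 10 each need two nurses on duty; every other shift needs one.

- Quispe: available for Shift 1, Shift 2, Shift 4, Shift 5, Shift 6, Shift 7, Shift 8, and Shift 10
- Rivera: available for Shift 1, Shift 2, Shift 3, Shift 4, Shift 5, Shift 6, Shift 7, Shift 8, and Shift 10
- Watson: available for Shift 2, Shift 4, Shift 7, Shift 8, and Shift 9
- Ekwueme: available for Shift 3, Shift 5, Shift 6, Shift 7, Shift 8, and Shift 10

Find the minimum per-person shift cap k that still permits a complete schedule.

3

With 4 nurses and 12 worker-slots to fill, someone must work at least ⌈12/4⌉ = 3 shifts, so k ≥ 3.
k = 3 works: Shift 1→Quispe, Shift 2→Quispe, Shift 3→Rivera, Shift 4→Quispe, Shift 5→Ekwueme, Shift 6→Rivera+Ekwueme, Shift 7→Watson, Shift 8→Watson, Shift 9→Watson, Shift 10→Rivera+Ekwueme.
Loads: Quispe 3, Rivera 3, Watson 3, Ekwueme 3 — all ≤ 3.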